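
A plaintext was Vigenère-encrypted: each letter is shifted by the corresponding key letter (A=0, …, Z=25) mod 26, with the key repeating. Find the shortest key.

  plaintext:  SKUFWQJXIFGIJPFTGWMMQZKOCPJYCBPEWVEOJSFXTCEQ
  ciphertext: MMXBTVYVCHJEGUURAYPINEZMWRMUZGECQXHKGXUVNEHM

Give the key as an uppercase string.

  i= 0: M-S = 20 → U
  i= 1: M-K =  2 → C
  i= 2: X-U =  3 → D
  i= 3: B-F = 22 → W
  i= 4: T-W = 23 → X
  i= 5: V-Q =  5 → F
  i= 6: Y-J = 15 → P
  i= 7: V-X = 24 → Y
  i= 8: C-I = 20 → U
  i= 9: H-F =  2 → C
  i=10: J-G =  3 → D
  i=11: E-I = 22 → W
  i=12: G-J = 23 → X
  i=13: U-P =  5 → F
  i=14: U-F = 15 → P
  i=15: R-T = 24 → Y
  i=16: A-G = 20 → U
  i=17: Y-W =  2 → C
  i=18: P-M =  3 → D
  i=19: I-M = 22 → W
  i=20: N-Q = 23 → X
  i=21: E-Z =  5 → F
  i=22: Z-K = 15 → P
  i=23: M-O = 24 → Y
  i=24: W-C = 20 → U
  i=25: R-P =  2 → C
  i=26: M-J =  3 → D
  i=27: U-Y = 22 → W
  i=28: Z-C = 23 → X
  i=29: G-B =  5 → F
  i=30: E-P = 15 → P
  i=31: C-E = 24 → Y
  i=32: Q-W = 20 → U
  i=33: X-V =  2 → C
  i=34: H-E =  3 → D
  i=35: K-O = 22 → W
  i=36: G-J = 23 → X
  i=37: X-S =  5 → F
  i=38: U-F = 15 → P
  i=39: V-X = 24 → Y
  i=40: N-T = 20 → U
  i=41: E-C =  2 → C
  i=42: H-E =  3 → D
  i=43: M-Q = 22 → W
  shifts repeat with period 8: UCDWXFPY

UCDWXFPY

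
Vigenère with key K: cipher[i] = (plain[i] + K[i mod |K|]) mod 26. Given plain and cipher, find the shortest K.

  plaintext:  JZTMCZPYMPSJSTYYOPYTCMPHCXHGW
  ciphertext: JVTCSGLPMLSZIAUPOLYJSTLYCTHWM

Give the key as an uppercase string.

  i= 0: J-J =  0 → A
  i= 1: V-Z = 22 → W
  i= 2: T-T =  0 → A
  i= 3: C-M = 16 → Q
  i= 4: S-C = 16 → Q
  i= 5: G-Z =  7 → H
  i= 6: L-P = 22 → W
  i= 7: P-Y = 17 → R
  i= 8: M-M =  0 → A
  i= 9: L-P = 22 → W
  i=10: S-S =  0 → A
  i=11: Z-J = 16 → Q
  i=12: I-S = 16 → Q
  i=13: A-T =  7 → H
  i=14: U-Y = 22 → W
  i=15: P-Y = 17 → R
  i=16: O-O =  0 → A
  i=17: L-P = 22 → W
  i=18: Y-Y =  0 → A
  i=19: J-T = 16 → Q
  i=20: S-C = 16 → Q
  i=21: T-M =  7 → H
  i=22: L-P = 22 → W
  i=23: Y-H = 17 → R
  i=24: C-C =  0 → A
  i=25: T-X = 22 → W
  i=26: H-H =  0 → A
  i=27: W-G = 16 → Q
  i=28: M-W = 16 → Q
  shifts repeat with period 8: AWAQQHWR

AWAQQHWR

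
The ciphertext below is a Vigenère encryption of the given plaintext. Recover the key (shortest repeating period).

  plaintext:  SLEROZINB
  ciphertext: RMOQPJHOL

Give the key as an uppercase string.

ZBK

  i= 0: R-S = 25 → Z
  i= 1: M-L =  1 → B
  i= 2: O-E = 10 → K
  i= 3: Q-R = 25 → Z
  i= 4: P-O =  1 → B
  i= 5: J-Z = 10 → K
  i= 6: H-I = 25 → Z
  i= 7: O-N =  1 → B
  i= 8: L-B = 10 → K
  shifts repeat with period 3: ZBK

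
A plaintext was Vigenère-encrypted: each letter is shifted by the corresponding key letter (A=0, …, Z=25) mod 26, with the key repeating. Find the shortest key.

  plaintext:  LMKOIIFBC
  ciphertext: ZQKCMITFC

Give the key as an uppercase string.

  i= 0: Z-L = 14 → O
  i= 1: Q-M =  4 → E
  i= 2: K-K =  0 → A
  i= 3: C-O = 14 → O
  i= 4: M-I =  4 → E
  i= 5: I-I =  0 → A
  i= 6: T-F = 14 → O
  i= 7: F-B =  4 → E
  i= 8: C-C =  0 → A
  shifts repeat with period 3: OEA

OEA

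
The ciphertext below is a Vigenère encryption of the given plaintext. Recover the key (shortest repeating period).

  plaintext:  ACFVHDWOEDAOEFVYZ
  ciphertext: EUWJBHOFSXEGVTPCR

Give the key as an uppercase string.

ESROU

  i= 0: E-A =  4 → E
  i= 1: U-C = 18 → S
  i= 2: W-F = 17 → R
  i= 3: J-V = 14 → O
  i= 4: B-H = 20 → U
  i= 5: H-D =  4 → E
  i= 6: O-W = 18 → S
  i= 7: F-O = 17 → R
  i= 8: S-E = 14 → O
  i= 9: X-D = 20 → U
  i=10: E-A =  4 → E
  i=11: G-O = 18 → S
  i=12: V-E = 17 → R
  i=13: T-F = 14 → O
  i=14: P-V = 20 → U
  i=15: C-Y =  4 → E
  i=16: R-Z = 18 → S
  shifts repeat with period 5: ESROU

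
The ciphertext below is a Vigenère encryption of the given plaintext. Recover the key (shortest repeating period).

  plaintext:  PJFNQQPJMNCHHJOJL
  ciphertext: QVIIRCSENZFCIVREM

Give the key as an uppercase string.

BMDV

  i= 0: Q-P =  1 → B
  i= 1: V-J = 12 → M
  i= 2: I-F =  3 → D
  i= 3: I-N = 21 → V
  i= 4: R-Q =  1 → B
  i= 5: C-Q = 12 → M
  i= 6: S-P =  3 → D
  i= 7: E-J = 21 → V
  i= 8: N-M =  1 → B
  i= 9: Z-N = 12 → M
  i=10: F-C =  3 → D
  i=11: C-H = 21 → V
  i=12: I-H =  1 → B
  i=13: V-J = 12 → M
  i=14: R-O =  3 → D
  i=15: E-J = 21 → V
  i=16: M-L =  1 → B
  shifts repeat with period 4: BMDV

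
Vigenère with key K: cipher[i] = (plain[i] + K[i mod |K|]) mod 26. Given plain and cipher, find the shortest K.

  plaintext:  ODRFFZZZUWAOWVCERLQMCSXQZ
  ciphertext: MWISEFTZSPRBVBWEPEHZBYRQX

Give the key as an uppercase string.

  i= 0: M-O = 24 → Y
  i= 1: W-D = 19 → T
  i= 2: I-R = 17 → R
  i= 3: S-F = 13 → N
  i= 4: E-F = 25 → Z
  i= 5: F-Z =  6 → G
  i= 6: T-Z = 20 → U
  i= 7: Z-Z =  0 → A
  i= 8: S-U = 24 → Y
  i= 9: P-W = 19 → T
  i=10: R-A = 17 → R
  i=11: B-O = 13 → N
  i=12: V-W = 25 → Z
  i=13: B-V =  6 → G
  i=14: W-C = 20 → U
  i=15: E-E =  0 → A
  i=16: P-R = 24 → Y
  i=17: E-L = 19 → T
  i=18: H-Q = 17 → R
  i=19: Z-M = 13 → N
  i=20: B-C = 25 → Z
  i=21: Y-S =  6 → G
  i=22: R-X = 20 → U
  i=23: Q-Q =  0 → A
  i=24: X-Z = 24 → Y
  shifts repeat with period 8: YTRNZGUA

YTRNZGUA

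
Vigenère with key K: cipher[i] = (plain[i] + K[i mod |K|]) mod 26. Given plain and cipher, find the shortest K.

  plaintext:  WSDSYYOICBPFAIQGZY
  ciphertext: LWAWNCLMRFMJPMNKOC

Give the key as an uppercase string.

PEXE

  i= 0: L-W = 15 → P
  i= 1: W-S =  4 → E
  i= 2: A-D = 23 → X
  i= 3: W-S =  4 → E
  i= 4: N-Y = 15 → P
  i= 5: C-Y =  4 → E
  i= 6: L-O = 23 → X
  i= 7: M-I =  4 → E
  i= 8: R-C = 15 → P
  i= 9: F-B =  4 → E
  i=10: M-P = 23 → X
  i=11: J-F =  4 → E
  i=12: P-A = 15 → P
  i=13: M-I =  4 → E
  i=14: N-Q = 23 → X
  i=15: K-G =  4 → E
  i=16: O-Z = 15 → P
  i=17: C-Y =  4 → E
  shifts repeat with period 4: PEXE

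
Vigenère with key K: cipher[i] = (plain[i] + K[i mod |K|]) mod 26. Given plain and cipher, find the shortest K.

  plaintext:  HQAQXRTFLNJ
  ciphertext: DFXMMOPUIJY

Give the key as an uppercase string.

  i= 0: D-H = 22 → W
  i= 1: F-Q = 15 → P
  i= 2: X-A = 23 → X
  i= 3: M-Q = 22 → W
  i= 4: M-X = 15 → P
  i= 5: O-R = 23 → X
  i= 6: P-T = 22 → W
  i= 7: U-F = 15 → P
  i= 8: I-L = 23 → X
  i= 9: J-N = 22 → W
  i=10: Y-J = 15 → P
  shifts repeat with period 3: WPX

WPX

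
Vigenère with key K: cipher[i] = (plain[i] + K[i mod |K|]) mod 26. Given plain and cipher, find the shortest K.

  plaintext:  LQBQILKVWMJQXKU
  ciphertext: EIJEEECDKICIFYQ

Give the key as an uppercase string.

TSIOW

  i= 0: E-L = 19 → T
  i= 1: I-Q = 18 → S
  i= 2: J-B =  8 → I
  i= 3: E-Q = 14 → O
  i= 4: E-I = 22 → W
  i= 5: E-L = 19 → T
  i= 6: C-K = 18 → S
  i= 7: D-V =  8 → I
  i= 8: K-W = 14 → O
  i= 9: I-M = 22 → W
  i=10: C-J = 19 → T
  i=11: I-Q = 18 → S
  i=12: F-X =  8 → I
  i=13: Y-K = 14 → O
  i=14: Q-U = 22 → W
  shifts repeat with period 5: TSIOW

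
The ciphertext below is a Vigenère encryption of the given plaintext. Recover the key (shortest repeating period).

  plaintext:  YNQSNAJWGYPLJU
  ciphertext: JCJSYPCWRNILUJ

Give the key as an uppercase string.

  i= 0: J-Y = 11 → L
  i= 1: C-N = 15 → P
  i= 2: J-Q = 19 → T
  i= 3: S-S =  0 → A
  i= 4: Y-N = 11 → L
  i= 5: P-A = 15 → P
  i= 6: C-J = 19 → T
  i= 7: W-W =  0 → A
  i= 8: R-G = 11 → L
  i= 9: N-Y = 15 → P
  i=10: I-P = 19 → T
  i=11: L-L =  0 → A
  i=12: U-J = 11 → L
  i=13: J-U = 15 → P
  shifts repeat with period 4: LPTA

LPTA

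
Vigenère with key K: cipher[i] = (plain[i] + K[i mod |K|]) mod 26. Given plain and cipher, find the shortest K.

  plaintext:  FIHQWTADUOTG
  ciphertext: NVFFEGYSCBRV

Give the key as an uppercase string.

  i= 0: N-F =  8 → I
  i= 1: V-I = 13 → N
  i= 2: F-H = 24 → Y
  i= 3: F-Q = 15 → P
  i= 4: E-W =  8 → I
  i= 5: G-T = 13 → N
  i= 6: Y-A = 24 → Y
  i= 7: S-D = 15 → P
  i= 8: C-U =  8 → I
  i= 9: B-O = 13 → N
  i=10: R-T = 24 → Y
  i=11: V-G = 15 → P
  shifts repeat with period 4: INYP

INYP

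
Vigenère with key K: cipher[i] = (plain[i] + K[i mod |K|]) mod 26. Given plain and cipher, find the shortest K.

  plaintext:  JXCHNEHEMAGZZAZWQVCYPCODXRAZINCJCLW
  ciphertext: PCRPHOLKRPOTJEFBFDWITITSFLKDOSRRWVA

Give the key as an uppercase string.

  i= 0: P-J =  6 → G
  i= 1: C-X =  5 → F
  i= 2: R-C = 15 → P
  i= 3: P-H =  8 → I
  i= 4: H-N = 20 → U
  i= 5: O-E = 10 → K
  i= 6: L-H =  4 → E
  i= 7: K-E =  6 → G
  i= 8: R-M =  5 → F
  i= 9: P-A = 15 → P
  i=10: O-G =  8 → I
  i=11: T-Z = 20 → U
  i=12: J-Z = 10 → K
  i=13: E-A =  4 → E
  i=14: F-Z =  6 → G
  i=15: B-W =  5 → F
  i=16: F-Q = 15 → P
  i=17: D-V =  8 → I
  i=18: W-C = 20 → U
  i=19: I-Y = 10 → K
  i=20: T-P =  4 → E
  i=21: I-C =  6 → G
  i=22: T-O =  5 → F
  i=23: S-D = 15 → P
  i=24: F-X =  8 → I
  i=25: L-R = 20 → U
  i=26: K-A = 10 → K
  i=27: D-Z =  4 → E
  i=28: O-I =  6 → G
  i=29: S-N =  5 → F
  i=30: R-C = 15 → P
  i=31: R-J =  8 → I
  i=32: W-C = 20 → U
  i=33: V-L = 10 → K
  i=34: A-W =  4 → E
  shifts repeat with period 7: GFPIUKE

GFPIUKE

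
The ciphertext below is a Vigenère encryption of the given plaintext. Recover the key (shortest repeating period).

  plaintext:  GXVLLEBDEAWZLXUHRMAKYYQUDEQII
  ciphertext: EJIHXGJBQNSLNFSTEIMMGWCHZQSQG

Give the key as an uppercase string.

  i= 0: E-G = 24 → Y
  i= 1: J-X = 12 → M
  i= 2: I-V = 13 → N
  i= 3: H-L = 22 → W
  i= 4: X-L = 12 → M
  i= 5: G-E =  2 → C
  i= 6: J-B =  8 → I
  i= 7: B-D = 24 → Y
  i= 8: Q-E = 12 → M
  i= 9: N-A = 13 → N
  i=10: S-W = 22 → W
  i=11: L-Z = 12 → M
  i=12: N-L =  2 → C
  i=13: F-X =  8 → I
  i=14: S-U = 24 → Y
  i=15: T-H = 12 → M
  i=16: E-R = 13 → N
  i=17: I-M = 22 → W
  i=18: M-A = 12 → M
  i=19: M-K =  2 → C
  i=20: G-Y =  8 → I
  i=21: W-Y = 24 → Y
  i=22: C-Q = 12 → M
  i=23: H-U = 13 → N
  i=24: Z-D = 22 → W
  i=25: Q-E = 12 → M
  i=26: S-Q =  2 → C
  i=27: Q-I =  8 → I
  i=28: G-I = 24 → Y
  shifts repeat with period 7: YMNWMCI

YMNWMCI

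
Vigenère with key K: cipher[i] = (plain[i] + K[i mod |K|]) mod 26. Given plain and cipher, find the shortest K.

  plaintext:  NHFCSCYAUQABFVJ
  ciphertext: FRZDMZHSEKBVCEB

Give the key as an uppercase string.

SKUBUXJ

  i= 0: F-N = 18 → S
  i= 1: R-H = 10 → K
  i= 2: Z-F = 20 → U
  i= 3: D-C =  1 → B
  i= 4: M-S = 20 → U
  i= 5: Z-C = 23 → X
  i= 6: H-Y =  9 → J
  i= 7: S-A = 18 → S
  i= 8: E-U = 10 → K
  i= 9: K-Q = 20 → U
  i=10: B-A =  1 → B
  i=11: V-B = 20 → U
  i=12: C-F = 23 → X
  i=13: E-V =  9 → J
  i=14: B-J = 18 → S
  shifts repeat with period 7: SKUBUXJ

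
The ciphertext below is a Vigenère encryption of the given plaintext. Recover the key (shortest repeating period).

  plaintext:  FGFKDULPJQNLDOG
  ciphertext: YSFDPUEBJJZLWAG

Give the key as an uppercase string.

TMA

  i= 0: Y-F = 19 → T
  i= 1: S-G = 12 → M
  i= 2: F-F =  0 → A
  i= 3: D-K = 19 → T
  i= 4: P-D = 12 → M
  i= 5: U-U =  0 → A
  i= 6: E-L = 19 → T
  i= 7: B-P = 12 → M
  i= 8: J-J =  0 → A
  i= 9: J-Q = 19 → T
  i=10: Z-N = 12 → M
  i=11: L-L =  0 → A
  i=12: W-D = 19 → T
  i=13: A-O = 12 → M
  i=14: G-G =  0 → A
  shifts repeat with period 3: TMA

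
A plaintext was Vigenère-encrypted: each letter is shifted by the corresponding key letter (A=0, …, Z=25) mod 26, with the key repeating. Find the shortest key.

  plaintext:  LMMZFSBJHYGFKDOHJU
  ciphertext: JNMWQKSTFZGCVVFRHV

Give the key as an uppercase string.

  i= 0: J-L = 24 → Y
  i= 1: N-M =  1 → B
  i= 2: M-M =  0 → A
  i= 3: W-Z = 23 → X
  i= 4: Q-F = 11 → L
  i= 5: K-S = 18 → S
  i= 6: S-B = 17 → R
  i= 7: T-J = 10 → K
  i= 8: F-H = 24 → Y
  i= 9: Z-Y =  1 → B
  i=10: G-G =  0 → A
  i=11: C-F = 23 → X
  i=12: V-K = 11 → L
  i=13: V-D = 18 → S
  i=14: F-O = 17 → R
  i=15: R-H = 10 → K
  i=16: H-J = 24 → Y
  i=17: V-U =  1 → B
  shifts repeat with period 8: YBAXLSRK

YBAXLSRK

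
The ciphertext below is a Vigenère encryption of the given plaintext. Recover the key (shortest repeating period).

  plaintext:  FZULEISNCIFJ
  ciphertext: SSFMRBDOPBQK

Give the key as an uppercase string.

  i= 0: S-F = 13 → N
  i= 1: S-Z = 19 → T
  i= 2: F-U = 11 → L
  i= 3: M-L =  1 → B
  i= 4: R-E = 13 → N
  i= 5: B-I = 19 → T
  i= 6: D-S = 11 → L
  i= 7: O-N =  1 → B
  i= 8: P-C = 13 → N
  i= 9: B-I = 19 → T
  i=10: Q-F = 11 → L
  i=11: K-J =  1 → B
  shifts repeat with period 4: NTLB

NTLB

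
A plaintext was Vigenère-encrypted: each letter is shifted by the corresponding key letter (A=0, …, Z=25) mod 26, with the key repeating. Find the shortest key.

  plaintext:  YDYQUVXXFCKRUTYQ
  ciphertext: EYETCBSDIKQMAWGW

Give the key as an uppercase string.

GVGDI

  i= 0: E-Y =  6 → G
  i= 1: Y-D = 21 → V
  i= 2: E-Y =  6 → G
  i= 3: T-Q =  3 → D
  i= 4: C-U =  8 → I
  i= 5: B-V =  6 → G
  i= 6: S-X = 21 → V
  i= 7: D-X =  6 → G
  i= 8: I-F =  3 → D
  i= 9: K-C =  8 → I
  i=10: Q-K =  6 → G
  i=11: M-R = 21 → V
  i=12: A-U =  6 → G
  i=13: W-T =  3 → D
  i=14: G-Y =  8 → I
  i=15: W-Q =  6 → G
  shifts repeat with period 5: GVGDI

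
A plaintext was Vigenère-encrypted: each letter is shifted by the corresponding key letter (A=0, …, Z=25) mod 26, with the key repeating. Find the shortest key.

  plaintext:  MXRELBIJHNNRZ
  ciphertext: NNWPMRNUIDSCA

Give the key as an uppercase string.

  i= 0: N-M =  1 → B
  i= 1: N-X = 16 → Q
  i= 2: W-R =  5 → F
  i= 3: P-E = 11 → L
  i= 4: M-L =  1 → B
  i= 5: R-B = 16 → Q
  i= 6: N-I =  5 → F
  i= 7: U-J = 11 → L
  i= 8: I-H =  1 → B
  i= 9: D-N = 16 → Q
  i=10: S-N =  5 → F
  i=11: C-R = 11 → L
  i=12: A-Z =  1 → B
  shifts repeat with period 4: BQFL

BQFL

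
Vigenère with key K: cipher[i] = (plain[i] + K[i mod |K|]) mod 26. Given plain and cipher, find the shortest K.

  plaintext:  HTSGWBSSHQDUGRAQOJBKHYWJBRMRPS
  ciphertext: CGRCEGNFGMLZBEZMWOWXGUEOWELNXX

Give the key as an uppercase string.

  i= 0: C-H = 21 → V
  i= 1: G-T = 13 → N
  i= 2: R-S = 25 → Z
  i= 3: C-G = 22 → W
  i= 4: E-W =  8 → I
  i= 5: G-B =  5 → F
  i= 6: N-S = 21 → V
  i= 7: F-S = 13 → N
  i= 8: G-H = 25 → Z
  i= 9: M-Q = 22 → W
  i=10: L-D =  8 → I
  i=11: Z-U =  5 → F
  i=12: B-G = 21 → V
  i=13: E-R = 13 → N
  i=14: Z-A = 25 → Z
  i=15: M-Q = 22 → W
  i=16: W-O =  8 → I
  i=17: O-J =  5 → F
  i=18: W-B = 21 → V
  i=19: X-K = 13 → N
  i=20: G-H = 25 → Z
  i=21: U-Y = 22 → W
  i=22: E-W =  8 → I
  i=23: O-J =  5 → F
  i=24: W-B = 21 → V
  i=25: E-R = 13 → N
  i=26: L-M = 25 → Z
  i=27: N-R = 22 → W
  i=28: X-P =  8 → I
  i=29: X-S =  5 → F
  shifts repeat with period 6: VNZWIF

VNZWIF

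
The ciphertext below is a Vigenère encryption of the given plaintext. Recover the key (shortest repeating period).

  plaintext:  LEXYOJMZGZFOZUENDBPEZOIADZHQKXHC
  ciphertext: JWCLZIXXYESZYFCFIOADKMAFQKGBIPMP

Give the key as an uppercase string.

  i= 0: J-L = 24 → Y
  i= 1: W-E = 18 → S
  i= 2: C-X =  5 → F
  i= 3: L-Y = 13 → N
  i= 4: Z-O = 11 → L
  i= 5: I-J = 25 → Z
  i= 6: X-M = 11 → L
  i= 7: X-Z = 24 → Y
  i= 8: Y-G = 18 → S
  i= 9: E-Z =  5 → F
  i=10: S-F = 13 → N
  i=11: Z-O = 11 → L
  i=12: Y-Z = 25 → Z
  i=13: F-U = 11 → L
  i=14: C-E = 24 → Y
  i=15: F-N = 18 → S
  i=16: I-D =  5 → F
  i=17: O-B = 13 → N
  i=18: A-P = 11 → L
  i=19: D-E = 25 → Z
  i=20: K-Z = 11 → L
  i=21: M-O = 24 → Y
  i=22: A-I = 18 → S
  i=23: F-A =  5 → F
  i=24: Q-D = 13 → N
  i=25: K-Z = 11 → L
  i=26: G-H = 25 → Z
  i=27: B-Q = 11 → L
  i=28: I-K = 24 → Y
  i=29: P-X = 18 → S
  i=30: M-H =  5 → F
  i=31: P-C = 13 → N
  shifts repeat with period 7: YSFNLZL

YSFNLZL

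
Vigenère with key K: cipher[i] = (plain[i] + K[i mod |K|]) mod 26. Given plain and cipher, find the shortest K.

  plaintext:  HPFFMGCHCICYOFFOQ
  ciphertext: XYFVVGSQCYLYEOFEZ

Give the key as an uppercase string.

  i= 0: X-H = 16 → Q
  i= 1: Y-P =  9 → J
  i= 2: F-F =  0 → A
  i= 3: V-F = 16 → Q
  i= 4: V-M =  9 → J
  i= 5: G-G =  0 → A
  i= 6: S-C = 16 → Q
  i= 7: Q-H =  9 → J
  i= 8: C-C =  0 → A
  i= 9: Y-I = 16 → Q
  i=10: L-C =  9 → J
  i=11: Y-Y =  0 → A
  i=12: E-O = 16 → Q
  i=13: O-F =  9 → J
  i=14: F-F =  0 → A
  i=15: E-O = 16 → Q
  i=16: Z-Q =  9 → J
  shifts repeat with period 3: QJA

QJA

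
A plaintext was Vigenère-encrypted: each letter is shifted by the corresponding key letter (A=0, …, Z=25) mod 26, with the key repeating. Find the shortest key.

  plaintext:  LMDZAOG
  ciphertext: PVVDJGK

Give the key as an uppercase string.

  i= 0: P-L =  4 → E
  i= 1: V-M =  9 → J
  i= 2: V-D = 18 → S
  i= 3: D-Z =  4 → E
  i= 4: J-A =  9 → J
  i= 5: G-O = 18 → S
  i= 6: K-G =  4 → E
  shifts repeat with period 3: EJS

EJS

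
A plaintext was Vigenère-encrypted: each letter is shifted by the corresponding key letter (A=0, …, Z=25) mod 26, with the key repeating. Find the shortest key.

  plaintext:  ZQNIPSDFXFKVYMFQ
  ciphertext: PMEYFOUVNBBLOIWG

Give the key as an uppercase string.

QWRQ

  i= 0: P-Z = 16 → Q
  i= 1: M-Q = 22 → W
  i= 2: E-N = 17 → R
  i= 3: Y-I = 16 → Q
  i= 4: F-P = 16 → Q
  i= 5: O-S = 22 → W
  i= 6: U-D = 17 → R
  i= 7: V-F = 16 → Q
  i= 8: N-X = 16 → Q
  i= 9: B-F = 22 → W
  i=10: B-K = 17 → R
  i=11: L-V = 16 → Q
  i=12: O-Y = 16 → Q
  i=13: I-M = 22 → W
  i=14: W-F = 17 → R
  i=15: G-Q = 16 → Q
  shifts repeat with period 4: QWRQ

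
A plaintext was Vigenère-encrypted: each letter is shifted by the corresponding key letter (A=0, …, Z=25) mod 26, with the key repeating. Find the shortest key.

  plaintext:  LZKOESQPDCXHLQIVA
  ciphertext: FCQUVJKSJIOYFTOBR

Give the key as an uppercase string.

UDGGRR

  i= 0: F-L = 20 → U
  i= 1: C-Z =  3 → D
  i= 2: Q-K =  6 → G
  i= 3: U-O =  6 → G
  i= 4: V-E = 17 → R
  i= 5: J-S = 17 → R
  i= 6: K-Q = 20 → U
  i= 7: S-P =  3 → D
  i= 8: J-D =  6 → G
  i= 9: I-C =  6 → G
  i=10: O-X = 17 → R
  i=11: Y-H = 17 → R
  i=12: F-L = 20 → U
  i=13: T-Q =  3 → D
  i=14: O-I =  6 → G
  i=15: B-V =  6 → G
  i=16: R-A = 17 → R
  shifts repeat with period 6: UDGGRR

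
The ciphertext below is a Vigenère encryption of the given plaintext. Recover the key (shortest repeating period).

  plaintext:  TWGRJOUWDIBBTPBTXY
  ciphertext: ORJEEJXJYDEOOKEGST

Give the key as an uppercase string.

VVDN

  i= 0: O-T = 21 → V
  i= 1: R-W = 21 → V
  i= 2: J-G =  3 → D
  i= 3: E-R = 13 → N
  i= 4: E-J = 21 → V
  i= 5: J-O = 21 → V
  i= 6: X-U =  3 → D
  i= 7: J-W = 13 → N
  i= 8: Y-D = 21 → V
  i= 9: D-I = 21 → V
  i=10: E-B =  3 → D
  i=11: O-B = 13 → N
  i=12: O-T = 21 → V
  i=13: K-P = 21 → V
  i=14: E-B =  3 → D
  i=15: G-T = 13 → N
  i=16: S-X = 21 → V
  i=17: T-Y = 21 → V
  shifts repeat with period 4: VVDN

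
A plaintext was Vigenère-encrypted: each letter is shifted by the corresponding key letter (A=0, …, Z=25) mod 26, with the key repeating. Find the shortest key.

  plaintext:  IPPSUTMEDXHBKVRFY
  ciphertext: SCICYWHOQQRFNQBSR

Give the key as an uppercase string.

  i= 0: S-I = 10 → K
  i= 1: C-P = 13 → N
  i= 2: I-P = 19 → T
  i= 3: C-S = 10 → K
  i= 4: Y-U =  4 → E
  i= 5: W-T =  3 → D
  i= 6: H-M = 21 → V
  i= 7: O-E = 10 → K
  i= 8: Q-D = 13 → N
  i= 9: Q-X = 19 → T
  i=10: R-H = 10 → K
  i=11: F-B =  4 → E
  i=12: N-K =  3 → D
  i=13: Q-V = 21 → V
  i=14: B-R = 10 → K
  i=15: S-F = 13 → N
  i=16: R-Y = 19 → T
  shifts repeat with period 7: KNTKEDV

KNTKEDV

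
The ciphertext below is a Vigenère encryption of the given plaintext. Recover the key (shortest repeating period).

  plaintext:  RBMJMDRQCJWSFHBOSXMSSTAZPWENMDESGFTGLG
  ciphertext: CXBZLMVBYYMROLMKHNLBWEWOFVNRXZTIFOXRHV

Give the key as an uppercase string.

  i= 0: C-R = 11 → L
  i= 1: X-B = 22 → W
  i= 2: B-M = 15 → P
  i= 3: Z-J = 16 → Q
  i= 4: L-M = 25 → Z
  i= 5: M-D =  9 → J
  i= 6: V-R =  4 → E
  i= 7: B-Q = 11 → L
  i= 8: Y-C = 22 → W
  i= 9: Y-J = 15 → P
  i=10: M-W = 16 → Q
  i=11: R-S = 25 → Z
  i=12: O-F =  9 → J
  i=13: L-H =  4 → E
  i=14: M-B = 11 → L
  i=15: K-O = 22 → W
  i=16: H-S = 15 → P
  i=17: N-X = 16 → Q
  i=18: L-M = 25 → Z
  i=19: B-S =  9 → J
  i=20: W-S =  4 → E
  i=21: E-T = 11 → L
  i=22: W-A = 22 → W
  i=23: O-Z = 15 → P
  i=24: F-P = 16 → Q
  i=25: V-W = 25 → Z
  i=26: N-E =  9 → J
  i=27: R-N =  4 → E
  i=28: X-M = 11 → L
  i=29: Z-D = 22 → W
  i=30: T-E = 15 → P
  i=31: I-S = 16 → Q
  i=32: F-G = 25 → Z
  i=33: O-F =  9 → J
  i=34: X-T =  4 → E
  i=35: R-G = 11 → L
  i=36: H-L = 22 → W
  i=37: V-G = 15 → P
  shifts repeat with period 7: LWPQZJE

LWPQZJE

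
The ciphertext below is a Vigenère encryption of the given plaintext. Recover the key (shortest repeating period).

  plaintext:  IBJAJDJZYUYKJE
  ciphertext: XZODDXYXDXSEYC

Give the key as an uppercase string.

  i= 0: X-I = 15 → P
  i= 1: Z-B = 24 → Y
  i= 2: O-J =  5 → F
  i= 3: D-A =  3 → D
  i= 4: D-J = 20 → U
  i= 5: X-D = 20 → U
  i= 6: Y-J = 15 → P
  i= 7: X-Z = 24 → Y
  i= 8: D-Y =  5 → F
  i= 9: X-U =  3 → D
  i=10: S-Y = 20 → U
  i=11: E-K = 20 → U
  i=12: Y-J = 15 → P
  i=13: C-E = 24 → Y
  shifts repeat with period 6: PYFDUU

PYFDUU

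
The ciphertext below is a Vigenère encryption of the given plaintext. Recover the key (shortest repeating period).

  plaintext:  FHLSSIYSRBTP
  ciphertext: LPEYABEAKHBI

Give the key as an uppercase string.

  i= 0: L-F =  6 → G
  i= 1: P-H =  8 → I
  i= 2: E-L = 19 → T
  i= 3: Y-S =  6 → G
  i= 4: A-S =  8 → I
  i= 5: B-I = 19 → T
  i= 6: E-Y =  6 → G
  i= 7: A-S =  8 → I
  i= 8: K-R = 19 → T
  i= 9: H-B =  6 → G
  i=10: B-T =  8 → I
  i=11: I-P = 19 → T
  shifts repeat with period 3: GIT

GIT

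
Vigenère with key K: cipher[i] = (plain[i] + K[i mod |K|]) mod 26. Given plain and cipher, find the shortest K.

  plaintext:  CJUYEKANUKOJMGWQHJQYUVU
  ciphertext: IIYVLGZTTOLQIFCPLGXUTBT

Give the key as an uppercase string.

GZEXHWZ

  i= 0: I-C =  6 → G
  i= 1: I-J = 25 → Z
  i= 2: Y-U =  4 → E
  i= 3: V-Y = 23 → X
  i= 4: L-E =  7 → H
  i= 5: G-K = 22 → W
  i= 6: Z-A = 25 → Z
  i= 7: T-N =  6 → G
  i= 8: T-U = 25 → Z
  i= 9: O-K =  4 → E
  i=10: L-O = 23 → X
  i=11: Q-J =  7 → H
  i=12: I-M = 22 → W
  i=13: F-G = 25 → Z
  i=14: C-W =  6 → G
  i=15: P-Q = 25 → Z
  i=16: L-H =  4 → E
  i=17: G-J = 23 → X
  i=18: X-Q =  7 → H
  i=19: U-Y = 22 → W
  i=20: T-U = 25 → Z
  i=21: B-V =  6 → G
  i=22: T-U = 25 → Z
  shifts repeat with period 7: GZEXHWZ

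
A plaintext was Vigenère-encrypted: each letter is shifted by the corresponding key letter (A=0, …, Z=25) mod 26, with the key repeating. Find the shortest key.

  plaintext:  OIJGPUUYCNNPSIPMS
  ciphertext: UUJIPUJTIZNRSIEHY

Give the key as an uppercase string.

  i= 0: U-O =  6 → G
  i= 1: U-I = 12 → M
  i= 2: J-J =  0 → A
  i= 3: I-G =  2 → C
  i= 4: P-P =  0 → A
  i= 5: U-U =  0 → A
  i= 6: J-U = 15 → P
  i= 7: T-Y = 21 → V
  i= 8: I-C =  6 → G
  i= 9: Z-N = 12 → M
  i=10: N-N =  0 → A
  i=11: R-P =  2 → C
  i=12: S-S =  0 → A
  i=13: I-I =  0 → A
  i=14: E-P = 15 → P
  i=15: H-M = 21 → V
  i=16: Y-S =  6 → G
  shifts repeat with period 8: GMACAAPV

GMACAAPV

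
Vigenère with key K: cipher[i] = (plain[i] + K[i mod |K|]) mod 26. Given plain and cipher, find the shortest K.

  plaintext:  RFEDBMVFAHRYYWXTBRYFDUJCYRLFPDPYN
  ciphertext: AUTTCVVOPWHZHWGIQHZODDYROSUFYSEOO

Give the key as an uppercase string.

  i= 0: A-R =  9 → J
  i= 1: U-F = 15 → P
  i= 2: T-E = 15 → P
  i= 3: T-D = 16 → Q
  i= 4: C-B =  1 → B
  i= 5: V-M =  9 → J
  i= 6: V-V =  0 → A
  i= 7: O-F =  9 → J
  i= 8: P-A = 15 → P
  i= 9: W-H = 15 → P
  i=10: H-R = 16 → Q
  i=11: Z-Y =  1 → B
  i=12: H-Y =  9 → J
  i=13: W-W =  0 → A
  i=14: G-X =  9 → J
  i=15: I-T = 15 → P
  i=16: Q-B = 15 → P
  i=17: H-R = 16 → Q
  i=18: Z-Y =  1 → B
  i=19: O-F =  9 → J
  i=20: D-D =  0 → A
  i=21: D-U =  9 → J
  i=22: Y-J = 15 → P
  i=23: R-C = 15 → P
  i=24: O-Y = 16 → Q
  i=25: S-R =  1 → B
  i=26: U-L =  9 → J
  i=27: F-F =  0 → A
  i=28: Y-P =  9 → J
  i=29: S-D = 15 → P
  i=30: E-P = 15 → P
  i=31: O-Y = 16 → Q
  i=32: O-N =  1 → B
  shifts repeat with period 7: JPPQBJA

JPPQBJA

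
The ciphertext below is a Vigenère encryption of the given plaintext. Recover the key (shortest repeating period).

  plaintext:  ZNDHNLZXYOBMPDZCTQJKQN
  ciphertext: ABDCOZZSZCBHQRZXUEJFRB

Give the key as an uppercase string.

  i= 0: A-Z =  1 → B
  i= 1: B-N = 14 → O
  i= 2: D-D =  0 → A
  i= 3: C-H = 21 → V
  i= 4: O-N =  1 → B
  i= 5: Z-L = 14 → O
  i= 6: Z-Z =  0 → A
  i= 7: S-X = 21 → V
  i= 8: Z-Y =  1 → B
  i= 9: C-O = 14 → O
  i=10: B-B =  0 → A
  i=11: H-M = 21 → V
  i=12: Q-P =  1 → B
  i=13: R-D = 14 → O
  i=14: Z-Z =  0 → A
  i=15: X-C = 21 → V
  i=16: U-T =  1 → B
  i=17: E-Q = 14 → O
  i=18: J-J =  0 → A
  i=19: F-K = 21 → V
  i=20: R-Q =  1 → B
  i=21: B-N = 14 → O
  shifts repeat with period 4: BOAV

BOAV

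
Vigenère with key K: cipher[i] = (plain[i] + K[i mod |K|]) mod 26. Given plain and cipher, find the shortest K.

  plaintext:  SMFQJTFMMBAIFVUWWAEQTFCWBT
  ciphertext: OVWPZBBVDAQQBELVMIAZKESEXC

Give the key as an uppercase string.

WJRZQI

  i= 0: O-S = 22 → W
  i= 1: V-M =  9 → J
  i= 2: W-F = 17 → R
  i= 3: P-Q = 25 → Z
  i= 4: Z-J = 16 → Q
  i= 5: B-T =  8 → I
  i= 6: B-F = 22 → W
  i= 7: V-M =  9 → J
  i= 8: D-M = 17 → R
  i= 9: A-B = 25 → Z
  i=10: Q-A = 16 → Q
  i=11: Q-I =  8 → I
  i=12: B-F = 22 → W
  i=13: E-V =  9 → J
  i=14: L-U = 17 → R
  i=15: V-W = 25 → Z
  i=16: M-W = 16 → Q
  i=17: I-A =  8 → I
  i=18: A-E = 22 → W
  i=19: Z-Q =  9 → J
  i=20: K-T = 17 → R
  i=21: E-F = 25 → Z
  i=22: S-C = 16 → Q
  i=23: E-W =  8 → I
  i=24: X-B = 22 → W
  i=25: C-T =  9 → J
  shifts repeat with period 6: WJRZQI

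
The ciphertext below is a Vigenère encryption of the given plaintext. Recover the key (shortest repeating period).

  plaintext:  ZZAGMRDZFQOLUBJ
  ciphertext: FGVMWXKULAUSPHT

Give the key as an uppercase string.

GHVGK

  i= 0: F-Z =  6 → G
  i= 1: G-Z =  7 → H
  i= 2: V-A = 21 → V
  i= 3: M-G =  6 → G
  i= 4: W-M = 10 → K
  i= 5: X-R =  6 → G
  i= 6: K-D =  7 → H
  i= 7: U-Z = 21 → V
  i= 8: L-F =  6 → G
  i= 9: A-Q = 10 → K
  i=10: U-O =  6 → G
  i=11: S-L =  7 → H
  i=12: P-U = 21 → V
  i=13: H-B =  6 → G
  i=14: T-J = 10 → K
  shifts repeat with period 5: GHVGK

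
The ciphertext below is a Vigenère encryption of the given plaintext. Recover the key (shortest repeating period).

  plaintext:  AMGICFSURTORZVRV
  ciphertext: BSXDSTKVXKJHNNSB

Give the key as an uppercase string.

  i= 0: B-A =  1 → B
  i= 1: S-M =  6 → G
  i= 2: X-G = 17 → R
  i= 3: D-I = 21 → V
  i= 4: S-C = 16 → Q
  i= 5: T-F = 14 → O
  i= 6: K-S = 18 → S
  i= 7: V-U =  1 → B
  i= 8: X-R =  6 → G
  i= 9: K-T = 17 → R
  i=10: J-O = 21 → V
  i=11: H-R = 16 → Q
  i=12: N-Z = 14 → O
  i=13: N-V = 18 → S
  i=14: S-R =  1 → B
  i=15: B-V =  6 → G
  shifts repeat with period 7: BGRVQOS

BGRVQOS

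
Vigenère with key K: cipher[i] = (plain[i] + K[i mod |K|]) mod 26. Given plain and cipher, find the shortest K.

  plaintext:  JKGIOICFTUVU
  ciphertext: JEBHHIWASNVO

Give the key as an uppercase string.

AUVZT

  i= 0: J-J =  0 → A
  i= 1: E-K = 20 → U
  i= 2: B-G = 21 → V
  i= 3: H-I = 25 → Z
  i= 4: H-O = 19 → T
  i= 5: I-I =  0 → A
  i= 6: W-C = 20 → U
  i= 7: A-F = 21 → V
  i= 8: S-T = 25 → Z
  i= 9: N-U = 19 → T
  i=10: V-V =  0 → A
  i=11: O-U = 20 → U
  shifts repeat with period 5: AUVZT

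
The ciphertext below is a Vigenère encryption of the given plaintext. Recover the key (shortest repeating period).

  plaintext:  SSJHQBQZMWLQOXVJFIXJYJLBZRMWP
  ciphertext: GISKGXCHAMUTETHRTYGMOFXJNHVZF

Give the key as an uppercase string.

  i= 0: G-S = 14 → O
  i= 1: I-S = 16 → Q
  i= 2: S-J =  9 → J
  i= 3: K-H =  3 → D
  i= 4: G-Q = 16 → Q
  i= 5: X-B = 22 → W
  i= 6: C-Q = 12 → M
  i= 7: H-Z =  8 → I
  i= 8: A-M = 14 → O
  i= 9: M-W = 16 → Q
  i=10: U-L =  9 → J
  i=11: T-Q =  3 → D
  i=12: E-O = 16 → Q
  i=13: T-X = 22 → W
  i=14: H-V = 12 → M
  i=15: R-J =  8 → I
  i=16: T-F = 14 → O
  i=17: Y-I = 16 → Q
  i=18: G-X =  9 → J
  i=19: M-J =  3 → D
  i=20: O-Y = 16 → Q
  i=21: F-J = 22 → W
  i=22: X-L = 12 → M
  i=23: J-B =  8 → I
  i=24: N-Z = 14 → O
  i=25: H-R = 16 → Q
  i=26: V-M =  9 → J
  i=27: Z-W =  3 → D
  i=28: F-P = 16 → Q
  shifts repeat with period 8: OQJDQWMI

OQJDQWMI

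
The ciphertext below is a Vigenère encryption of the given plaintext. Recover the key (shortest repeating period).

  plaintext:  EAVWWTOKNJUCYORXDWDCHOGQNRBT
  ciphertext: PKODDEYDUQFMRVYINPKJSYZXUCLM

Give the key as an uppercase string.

LKTHH

  i= 0: P-E = 11 → L
  i= 1: K-A = 10 → K
  i= 2: O-V = 19 → T
  i= 3: D-W =  7 → H
  i= 4: D-W =  7 → H
  i= 5: E-T = 11 → L
  i= 6: Y-O = 10 → K
  i= 7: D-K = 19 → T
  i= 8: U-N =  7 → H
  i= 9: Q-J =  7 → H
  i=10: F-U = 11 → L
  i=11: M-C = 10 → K
  i=12: R-Y = 19 → T
  i=13: V-O =  7 → H
  i=14: Y-R =  7 → H
  i=15: I-X = 11 → L
  i=16: N-D = 10 → K
  i=17: P-W = 19 → T
  i=18: K-D =  7 → H
  i=19: J-C =  7 → H
  i=20: S-H = 11 → L
  i=21: Y-O = 10 → K
  i=22: Z-G = 19 → T
  i=23: X-Q =  7 → H
  i=24: U-N =  7 → H
  i=25: C-R = 11 → L
  i=26: L-B = 10 → K
  i=27: M-T = 19 → T
  shifts repeat with period 5: LKTHH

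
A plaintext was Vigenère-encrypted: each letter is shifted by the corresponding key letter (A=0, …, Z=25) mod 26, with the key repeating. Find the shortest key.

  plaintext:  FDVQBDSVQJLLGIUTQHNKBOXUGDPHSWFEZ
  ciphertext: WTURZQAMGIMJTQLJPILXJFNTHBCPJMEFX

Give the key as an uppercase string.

  i= 0: W-F = 17 → R
  i= 1: T-D = 16 → Q
  i= 2: U-V = 25 → Z
  i= 3: R-Q =  1 → B
  i= 4: Z-B = 24 → Y
  i= 5: Q-D = 13 → N
  i= 6: A-S =  8 → I
  i= 7: M-V = 17 → R
  i= 8: G-Q = 16 → Q
  i= 9: I-J = 25 → Z
  i=10: M-L =  1 → B
  i=11: J-L = 24 → Y
  i=12: T-G = 13 → N
  i=13: Q-I =  8 → I
  i=14: L-U = 17 → R
  i=15: J-T = 16 → Q
  i=16: P-Q = 25 → Z
  i=17: I-H =  1 → B
  i=18: L-N = 24 → Y
  i=19: X-K = 13 → N
  i=20: J-B =  8 → I
  i=21: F-O = 17 → R
  i=22: N-X = 16 → Q
  i=23: T-U = 25 → Z
  i=24: H-G =  1 → B
  i=25: B-D = 24 → Y
  i=26: C-P = 13 → N
  i=27: P-H =  8 → I
  i=28: J-S = 17 → R
  i=29: M-W = 16 → Q
  i=30: E-F = 25 → Z
  i=31: F-E =  1 → B
  i=32: X-Z = 24 → Y
  shifts repeat with period 7: RQZBYNI

RQZBYNI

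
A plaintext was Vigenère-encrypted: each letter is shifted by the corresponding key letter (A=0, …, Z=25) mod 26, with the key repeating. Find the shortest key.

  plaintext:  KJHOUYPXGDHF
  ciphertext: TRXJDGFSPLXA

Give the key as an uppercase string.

JIQV

  i= 0: T-K =  9 → J
  i= 1: R-J =  8 → I
  i= 2: X-H = 16 → Q
  i= 3: J-O = 21 → V
  i= 4: D-U =  9 → J
  i= 5: G-Y =  8 → I
  i= 6: F-P = 16 → Q
  i= 7: S-X = 21 → V
  i= 8: P-G =  9 → J
  i= 9: L-D =  8 → I
  i=10: X-H = 16 → Q
  i=11: A-F = 21 → V
  shifts repeat with period 4: JIQV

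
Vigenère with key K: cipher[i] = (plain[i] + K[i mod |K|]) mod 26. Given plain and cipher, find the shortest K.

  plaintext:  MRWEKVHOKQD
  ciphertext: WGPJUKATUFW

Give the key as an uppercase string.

  i= 0: W-M = 10 → K
  i= 1: G-R = 15 → P
  i= 2: P-W = 19 → T
  i= 3: J-E =  5 → F
  i= 4: U-K = 10 → K
  i= 5: K-V = 15 → P
  i= 6: A-H = 19 → T
  i= 7: T-O =  5 → F
  i= 8: U-K = 10 → K
  i= 9: F-Q = 15 → P
  i=10: W-D = 19 → T
  shifts repeat with period 4: KPTF

KPTF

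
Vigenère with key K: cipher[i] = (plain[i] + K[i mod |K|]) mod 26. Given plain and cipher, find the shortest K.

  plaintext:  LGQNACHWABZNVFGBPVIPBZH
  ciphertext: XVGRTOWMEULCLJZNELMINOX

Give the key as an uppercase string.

MPQET

  i= 0: X-L = 12 → M
  i= 1: V-G = 15 → P
  i= 2: G-Q = 16 → Q
  i= 3: R-N =  4 → E
  i= 4: T-A = 19 → T
  i= 5: O-C = 12 → M
  i= 6: W-H = 15 → P
  i= 7: M-W = 16 → Q
  i= 8: E-A =  4 → E
  i= 9: U-B = 19 → T
  i=10: L-Z = 12 → M
  i=11: C-N = 15 → P
  i=12: L-V = 16 → Q
  i=13: J-F =  4 → E
  i=14: Z-G = 19 → T
  i=15: N-B = 12 → M
  i=16: E-P = 15 → P
  i=17: L-V = 16 → Q
  i=18: M-I =  4 → E
  i=19: I-P = 19 → T
  i=20: N-B = 12 → M
  i=21: O-Z = 15 → P
  i=22: X-H = 16 → Q
  shifts repeat with period 5: MPQET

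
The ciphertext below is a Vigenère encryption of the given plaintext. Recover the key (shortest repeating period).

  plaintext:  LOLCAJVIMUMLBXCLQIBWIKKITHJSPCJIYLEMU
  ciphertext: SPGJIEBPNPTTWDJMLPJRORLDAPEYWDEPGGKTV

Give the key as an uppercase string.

HBVHIVG

  i= 0: S-L =  7 → H
  i= 1: P-O =  1 → B
  i= 2: G-L = 21 → V
  i= 3: J-C =  7 → H
  i= 4: I-A =  8 → I
  i= 5: E-J = 21 → V
  i= 6: B-V =  6 → G
  i= 7: P-I =  7 → H
  i= 8: N-M =  1 → B
  i= 9: P-U = 21 → V
  i=10: T-M =  7 → H
  i=11: T-L =  8 → I
  i=12: W-B = 21 → V
  i=13: D-X =  6 → G
  i=14: J-C =  7 → H
  i=15: M-L =  1 → B
  i=16: L-Q = 21 → V
  i=17: P-I =  7 → H
  i=18: J-B =  8 → I
  i=19: R-W = 21 → V
  i=20: O-I =  6 → G
  i=21: R-K =  7 → H
  i=22: L-K =  1 → B
  i=23: D-I = 21 → V
  i=24: A-T =  7 → H
  i=25: P-H =  8 → I
  i=26: E-J = 21 → V
  i=27: Y-S =  6 → G
  i=28: W-P =  7 → H
  i=29: D-C =  1 → B
  i=30: E-J = 21 → V
  i=31: P-I =  7 → H
  i=32: G-Y =  8 → I
  i=33: G-L = 21 → V
  i=34: K-E =  6 → G
  i=35: T-M =  7 → H
  i=36: V-U =  1 → B
  shifts repeat with period 7: HBVHIVG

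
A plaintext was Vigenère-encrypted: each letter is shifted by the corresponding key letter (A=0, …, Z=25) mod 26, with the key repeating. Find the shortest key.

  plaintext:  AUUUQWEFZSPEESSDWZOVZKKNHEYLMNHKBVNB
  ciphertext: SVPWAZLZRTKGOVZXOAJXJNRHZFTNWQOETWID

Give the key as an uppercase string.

  i= 0: S-A = 18 → S
  i= 1: V-U =  1 → B
  i= 2: P-U = 21 → V
  i= 3: W-U =  2 → C
  i= 4: A-Q = 10 → K
  i= 5: Z-W =  3 → D
  i= 6: L-E =  7 → H
  i= 7: Z-F = 20 → U
  i= 8: R-Z = 18 → S
  i= 9: T-S =  1 → B
  i=10: K-P = 21 → V
  i=11: G-E =  2 → C
  i=12: O-E = 10 → K
  i=13: V-S =  3 → D
  i=14: Z-S =  7 → H
  i=15: X-D = 20 → U
  i=16: O-W = 18 → S
  i=17: A-Z =  1 → B
  i=18: J-O = 21 → V
  i=19: X-V =  2 → C
  i=20: J-Z = 10 → K
  i=21: N-K =  3 → D
  i=22: R-K =  7 → H
  i=23: H-N = 20 → U
  i=24: Z-H = 18 → S
  i=25: F-E =  1 → B
  i=26: T-Y = 21 → V
  i=27: N-L =  2 → C
  i=28: W-M = 10 → K
  i=29: Q-N =  3 → D
  i=30: O-H =  7 → H
  i=31: E-K = 20 → U
  i=32: T-B = 18 → S
  i=33: W-V =  1 → B
  i=34: I-N = 21 → V
  i=35: D-B =  2 → C
  shifts repeat with period 8: SBVCKDHU

SBVCKDHU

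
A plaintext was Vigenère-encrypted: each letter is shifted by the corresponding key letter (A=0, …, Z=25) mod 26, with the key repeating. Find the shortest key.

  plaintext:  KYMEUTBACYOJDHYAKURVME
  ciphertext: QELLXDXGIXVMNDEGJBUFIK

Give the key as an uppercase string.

  i= 0: Q-K =  6 → G
  i= 1: E-Y =  6 → G
  i= 2: L-M = 25 → Z
  i= 3: L-E =  7 → H
  i= 4: X-U =  3 → D
  i= 5: D-T = 10 → K
  i= 6: X-B = 22 → W
  i= 7: G-A =  6 → G
  i= 8: I-C =  6 → G
  i= 9: X-Y = 25 → Z
  i=10: V-O =  7 → H
  i=11: M-J =  3 → D
  i=12: N-D = 10 → K
  i=13: D-H = 22 → W
  i=14: E-Y =  6 → G
  i=15: G-A =  6 → G
  i=16: J-K = 25 → Z
  i=17: B-U =  7 → H
  i=18: U-R =  3 → D
  i=19: F-V = 10 → K
  i=20: I-M = 22 → W
  i=21: K-E =  6 → G
  shifts repeat with period 7: GGZHDKW

GGZHDKW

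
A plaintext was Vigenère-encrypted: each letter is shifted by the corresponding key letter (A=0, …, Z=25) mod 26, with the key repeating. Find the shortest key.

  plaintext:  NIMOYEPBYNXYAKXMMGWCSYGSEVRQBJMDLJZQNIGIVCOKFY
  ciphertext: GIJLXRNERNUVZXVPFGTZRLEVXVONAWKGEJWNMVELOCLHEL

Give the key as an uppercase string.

TAXXZNYD

  i= 0: G-N = 19 → T
  i= 1: I-I =  0 → A
  i= 2: J-M = 23 → X
  i= 3: L-O = 23 → X
  i= 4: X-Y = 25 → Z
  i= 5: R-E = 13 → N
  i= 6: N-P = 24 → Y
  i= 7: E-B =  3 → D
  i= 8: R-Y = 19 → T
  i= 9: N-N =  0 → A
  i=10: U-X = 23 → X
  i=11: V-Y = 23 → X
  i=12: Z-A = 25 → Z
  i=13: X-K = 13 → N
  i=14: V-X = 24 → Y
  i=15: P-M =  3 → D
  i=16: F-M = 19 → T
  i=17: G-G =  0 → A
  i=18: T-W = 23 → X
  i=19: Z-C = 23 → X
  i=20: R-S = 25 → Z
  i=21: L-Y = 13 → N
  i=22: E-G = 24 → Y
  i=23: V-S =  3 → D
  i=24: X-E = 19 → T
  i=25: V-V =  0 → A
  i=26: O-R = 23 → X
  i=27: N-Q = 23 → X
  i=28: A-B = 25 → Z
  i=29: W-J = 13 → N
  i=30: K-M = 24 → Y
  i=31: G-D =  3 → D
  i=32: E-L = 19 → T
  i=33: J-J =  0 → A
  i=34: W-Z = 23 → X
  i=35: N-Q = 23 → X
  i=36: M-N = 25 → Z
  i=37: V-I = 13 → N
  i=38: E-G = 24 → Y
  i=39: L-I =  3 → D
  i=40: O-V = 19 → T
  i=41: C-C =  0 → A
  i=42: L-O = 23 → X
  i=43: H-K = 23 → X
  i=44: E-F = 25 → Z
  i=45: L-Y = 13 → N
  shifts repeat with period 8: TAXXZNYD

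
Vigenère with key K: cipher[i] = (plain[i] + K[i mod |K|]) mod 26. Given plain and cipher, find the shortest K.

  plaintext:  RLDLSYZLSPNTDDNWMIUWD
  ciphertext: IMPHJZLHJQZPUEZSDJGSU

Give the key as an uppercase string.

RBMW

  i= 0: I-R = 17 → R
  i= 1: M-L =  1 → B
  i= 2: P-D = 12 → M
  i= 3: H-L = 22 → W
  i= 4: J-S = 17 → R
  i= 5: Z-Y =  1 → B
  i= 6: L-Z = 12 → M
  i= 7: H-L = 22 → W
  i= 8: J-S = 17 → R
  i= 9: Q-P =  1 → B
  i=10: Z-N = 12 → M
  i=11: P-T = 22 → W
  i=12: U-D = 17 → R
  i=13: E-D =  1 → B
  i=14: Z-N = 12 → M
  i=15: S-W = 22 → W
  i=16: D-M = 17 → R
  i=17: J-I =  1 → B
  i=18: G-U = 12 → M
  i=19: S-W = 22 → W
  i=20: U-D = 17 → R
  shifts repeat with period 4: RBMW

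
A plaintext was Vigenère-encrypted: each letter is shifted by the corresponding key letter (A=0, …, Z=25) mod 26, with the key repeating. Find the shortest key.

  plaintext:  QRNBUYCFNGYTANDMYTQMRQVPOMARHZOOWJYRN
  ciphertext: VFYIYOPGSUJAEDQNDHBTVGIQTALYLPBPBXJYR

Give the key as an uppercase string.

FOLHEQNB

  i= 0: V-Q =  5 → F
  i= 1: F-R = 14 → O
  i= 2: Y-N = 11 → L
  i= 3: I-B =  7 → H
  i= 4: Y-U =  4 → E
  i= 5: O-Y = 16 → Q
  i= 6: P-C = 13 → N
  i= 7: G-F =  1 → B
  i= 8: S-N =  5 → F
  i= 9: U-G = 14 → O
  i=10: J-Y = 11 → L
  i=11: A-T =  7 → H
  i=12: E-A =  4 → E
  i=13: D-N = 16 → Q
  i=14: Q-D = 13 → N
  i=15: N-M =  1 → B
  i=16: D-Y =  5 → F
  i=17: H-T = 14 → O
  i=18: B-Q = 11 → L
  i=19: T-M =  7 → H
  i=20: V-R =  4 → E
  i=21: G-Q = 16 → Q
  i=22: I-V = 13 → N
  i=23: Q-P =  1 → B
  i=24: T-O =  5 → F
  i=25: A-M = 14 → O
  i=26: L-A = 11 → L
  i=27: Y-R =  7 → H
  i=28: L-H =  4 → E
  i=29: P-Z = 16 → Q
  i=30: B-O = 13 → N
  i=31: P-O =  1 → B
  i=32: B-W =  5 → F
  i=33: X-J = 14 → O
  i=34: J-Y = 11 → L
  i=35: Y-R =  7 → H
  i=36: R-N =  4 → E
  shifts repeat with period 8: FOLHEQNB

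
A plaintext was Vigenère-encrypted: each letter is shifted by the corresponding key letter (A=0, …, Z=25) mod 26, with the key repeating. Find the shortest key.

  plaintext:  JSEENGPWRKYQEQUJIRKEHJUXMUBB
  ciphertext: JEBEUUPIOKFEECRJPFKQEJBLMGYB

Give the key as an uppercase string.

AMXAHO

  i= 0: J-J =  0 → A
  i= 1: E-S = 12 → M
  i= 2: B-E = 23 → X
  i= 3: E-E =  0 → A
  i= 4: U-N =  7 → H
  i= 5: U-G = 14 → O
  i= 6: P-P =  0 → A
  i= 7: I-W = 12 → M
  i= 8: O-R = 23 → X
  i= 9: K-K =  0 → A
  i=10: F-Y =  7 → H
  i=11: E-Q = 14 → O
  i=12: E-E =  0 → A
  i=13: C-Q = 12 → M
  i=14: R-U = 23 → X
  i=15: J-J =  0 → A
  i=16: P-I =  7 → H
  i=17: F-R = 14 → O
  i=18: K-K =  0 → A
  i=19: Q-E = 12 → M
  i=20: E-H = 23 → X
  i=21: J-J =  0 → A
  i=22: B-U =  7 → H
  i=23: L-X = 14 → O
  i=24: M-M =  0 → A
  i=25: G-U = 12 → M
  i=26: Y-B = 23 → X
  i=27: B-B =  0 → A
  shifts repeat with period 6: AMXAHO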